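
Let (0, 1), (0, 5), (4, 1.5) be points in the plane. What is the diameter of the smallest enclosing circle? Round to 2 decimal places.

5.36

Call the three points A, B, C in the order given.
Side lengths²: AB² = 16, AC² = 16.25, BC² = 28.25.
Since BC² = 28.25 < 16.25 + 16 = 32.25, the triangle is acute, so the smallest enclosing circle is the circumcircle.
Circumcentre = (1.78125, 3), r² = 7.1728515625.
Diameter = 2r = 2√(7.1728515625) ≈ 5.36.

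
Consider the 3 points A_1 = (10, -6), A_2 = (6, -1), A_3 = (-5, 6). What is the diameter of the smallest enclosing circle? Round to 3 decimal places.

Side lengths²: A_1A_2² = 41, A_1A_3² = 369, A_2A_3² = 170.
Since A_1A_3² = 369 ≥ 170 + 41 = 211, the angle opposite A_1A_3 is not acute, so the smallest enclosing circle has A_1A_3 as diameter.
Centre = midpoint of A_1A_3 = (2.5, 0), r² = 369/4 = 92.25.
Diameter = 2r = 2√(92.25) ≈ 19.209.

19.209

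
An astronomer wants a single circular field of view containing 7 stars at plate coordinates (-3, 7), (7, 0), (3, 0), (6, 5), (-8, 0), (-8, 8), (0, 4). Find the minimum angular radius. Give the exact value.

8.5

By Welzl's lemma the MEC is supported by two points (diametrically opposite) or three points (on a circumcircle).
The farthest pair is (7, 0)–(-8, 8) with squared distance 289. The circle on this segment as diameter has centre (-0.5, 4) and r² = 289/4 = 72.25.
Check (-3, 7): distance² to centre = 15.25 ≤ 72.25, so it lies inside.
All remaining points lie in this disk, and no smaller disk contains both endpoints, so this is the minimum enclosing circle.
r = √(72.25) = 8.5.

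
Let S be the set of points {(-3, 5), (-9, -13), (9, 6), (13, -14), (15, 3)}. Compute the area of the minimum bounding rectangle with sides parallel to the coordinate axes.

x ranges over [-9, 15], width 24.
y ranges over [-14, 6], height 20.
Area = 24 × 20 = 480.

480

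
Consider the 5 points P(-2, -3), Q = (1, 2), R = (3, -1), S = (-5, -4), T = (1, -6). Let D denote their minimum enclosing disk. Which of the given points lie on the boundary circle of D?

Q, S, T

By Welzl's lemma the MEC is supported by two points (diametrically opposite) or three points (on a circumcircle).
The minimum enclosing circle is determined by three boundary points: Q, S, T.
Their circumcentre is (-1, -2) with r² = 20.
The farthest remaining point R is at distance² 17 ≤ 20.
The points at distance exactly r from the centre are Q, S, T — 3 points.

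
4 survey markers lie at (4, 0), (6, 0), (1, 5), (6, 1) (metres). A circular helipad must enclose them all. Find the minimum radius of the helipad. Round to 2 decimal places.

By Welzl's lemma the MEC is supported by two points (diametrically opposite) or three points (on a circumcircle).
The farthest pair is (6, 0)–(1, 5) with squared distance 50. The circle on this segment as diameter has centre (3.5, 2.5) and r² = 50/4 = 12.5.
Check (4, 0): distance² to centre = 6.5 ≤ 12.5, so it lies inside.
All remaining points lie in this disk, and no smaller disk contains both endpoints, so this is the minimum enclosing circle.
r = √(12.5) ≈ 3.54.

3.54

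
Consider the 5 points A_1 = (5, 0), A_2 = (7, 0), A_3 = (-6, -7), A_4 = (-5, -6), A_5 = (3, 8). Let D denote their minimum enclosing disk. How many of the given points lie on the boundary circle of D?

2

The farthest pair is A_3–A_5 with squared distance 306. The circle on this segment as diameter has centre (-1.5, 0.5) and r² = 306/4 = 76.5.
Check A_1: distance² to centre = 42.5 ≤ 76.5, so it lies inside.
All remaining points lie in this disk, and no smaller disk contains both endpoints, so this is the minimum enclosing circle.
The points at distance exactly r from the centre are A_3, A_5 — 2 points.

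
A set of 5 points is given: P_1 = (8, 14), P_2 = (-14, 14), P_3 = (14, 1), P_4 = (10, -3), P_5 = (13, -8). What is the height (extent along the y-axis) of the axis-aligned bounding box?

max y = 14, min y = -8, so height = 22.

22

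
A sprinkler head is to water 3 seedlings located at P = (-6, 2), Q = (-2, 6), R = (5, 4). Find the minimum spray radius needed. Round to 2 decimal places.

5.59

Side lengths²: PQ² = 32, PR² = 125, QR² = 53.
Since PR² = 125 ≥ 53 + 32 = 85, the angle opposite PR is not acute, so the smallest enclosing circle has PR as diameter.
Centre = midpoint of PR = (-0.5, 3), r² = 125/4 = 31.25.
r = √(31.25) ≈ 5.59.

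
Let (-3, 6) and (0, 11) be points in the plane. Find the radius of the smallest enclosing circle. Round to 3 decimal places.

2.915

The smallest circle enclosing two points has them as diameter endpoints.
Centre = midpoint = (-1.5, 8.5); r² = |(-3, 6)−(0, 11)|²/4 = 34/4 = 8.5.
r = √(8.5) ≈ 2.915.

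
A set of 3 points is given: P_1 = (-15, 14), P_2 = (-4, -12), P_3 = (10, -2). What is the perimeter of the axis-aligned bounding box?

102

Width = max x − min x = 10 − (-15) = 25.
Height = max y − min y = 14 − (-12) = 26.
Perimeter = 2(25 + 26) = 102.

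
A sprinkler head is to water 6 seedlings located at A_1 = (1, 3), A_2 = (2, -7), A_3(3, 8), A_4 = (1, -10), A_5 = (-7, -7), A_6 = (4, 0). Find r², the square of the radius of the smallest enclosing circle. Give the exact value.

By Welzl's lemma the MEC is supported by two points (diametrically opposite) or three points (on a circumcircle).
The minimum enclosing circle is determined by three boundary points: A_3, A_4, A_5.
Their circumcentre is (-0.1, -23/30) with r² = 38909/450.
The farthest remaining point A_2 is at distance² 19469/450 ≤ 38909/450.

38909/450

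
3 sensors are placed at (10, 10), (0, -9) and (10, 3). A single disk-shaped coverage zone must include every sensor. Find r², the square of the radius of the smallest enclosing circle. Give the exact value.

115.25

Call the three points A, B, C in the order given.
Side lengths²: AB² = 461, AC² = 49, BC² = 244.
Since AB² = 461 ≥ 244 + 49 = 293, the angle opposite AB is not acute, so the smallest enclosing circle has AB as diameter.
Centre = midpoint of AB = (5, 0.5), r² = 461/4 = 115.25.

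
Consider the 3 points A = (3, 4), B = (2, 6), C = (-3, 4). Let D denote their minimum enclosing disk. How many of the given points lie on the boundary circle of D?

2

Side lengths²: AB² = 5, AC² = 36, BC² = 29.
Since AC² = 36 ≥ 29 + 5 = 34, the angle opposite AC is not acute, so the smallest enclosing circle has AC as diameter.
Centre = midpoint of AC = (0, 4), r² = 36/4 = 9.
The points at distance exactly r from the centre are A, C — 2 points.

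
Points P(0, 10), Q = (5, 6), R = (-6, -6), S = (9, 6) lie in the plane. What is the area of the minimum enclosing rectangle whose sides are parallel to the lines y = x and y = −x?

175.5

In coordinates u = x + y, v = x − y the rectangle is axis-aligned; the map (x,y)→(u,v) scales areas by 2.
u-values: 10, 11, -12, 15; range = 15 − (-12) = 27.
v-values: -10, -1, 0, 3; range = 3 − (-10) = 13.
Area = (27 × 13) / 2 = 175.5.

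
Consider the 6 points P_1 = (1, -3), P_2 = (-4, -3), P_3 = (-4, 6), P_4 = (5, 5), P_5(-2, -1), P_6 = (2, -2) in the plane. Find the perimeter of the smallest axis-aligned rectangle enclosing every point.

Width = max x − min x = 5 − (-4) = 9.
Height = max y − min y = 6 − (-3) = 9.
Perimeter = 2(9 + 9) = 36.

36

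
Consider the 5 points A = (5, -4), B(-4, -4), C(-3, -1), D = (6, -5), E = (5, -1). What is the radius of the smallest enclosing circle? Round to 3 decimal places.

The minimum enclosing circle is determined by three boundary points: B, C, D.
Their circumcentre is (65/62, -249/62) with r² = 48985/1922.
The farthest remaining point E is at distance² 47497/1922 ≤ 48985/1922.
r = √(48985/1922) ≈ 5.048.

5.048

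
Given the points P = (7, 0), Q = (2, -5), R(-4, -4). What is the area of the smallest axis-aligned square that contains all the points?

121

The bounding box has width 11 and height 5.
An axis-aligned square enclosing the set must have side ≥ max(width, height).
So the minimum side is max(11, 5) = 11.
Area = 11² = 121.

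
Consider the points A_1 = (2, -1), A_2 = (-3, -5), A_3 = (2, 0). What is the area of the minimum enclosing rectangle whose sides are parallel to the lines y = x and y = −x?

In coordinates u = x + y, v = x − y the rectangle is axis-aligned; the map (x,y)→(u,v) scales areas by 2.
u-values: 1, -8, 2; range = 2 − (-8) = 10.
v-values: 3, 2, 2; range = 3 − 2 = 1.
Area = (10 × 1) / 2 = 5.

5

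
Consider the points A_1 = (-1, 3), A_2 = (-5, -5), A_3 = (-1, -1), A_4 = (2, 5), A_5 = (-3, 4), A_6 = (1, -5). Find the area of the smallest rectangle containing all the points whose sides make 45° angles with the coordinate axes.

In coordinates u = x + y, v = x − y the rectangle is axis-aligned; the map (x,y)→(u,v) scales areas by 2.
u-values: 2, -10, -2, 7, 1, -4; range = 7 − (-10) = 17.
v-values: -4, 0, 0, -3, -7, 6; range = 6 − (-7) = 13.
Area = (17 × 13) / 2 = 110.5.

110.5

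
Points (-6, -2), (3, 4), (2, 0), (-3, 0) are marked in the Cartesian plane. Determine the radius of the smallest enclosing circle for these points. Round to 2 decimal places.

5.41

The farthest pair is (-6, -2)–(3, 4) with squared distance 117. The circle on this segment as diameter has centre (-1.5, 1) and r² = 117/4 = 29.25.
Check (2, 0): distance² to centre = 13.25 ≤ 29.25, so it lies inside.
All remaining points lie in this disk, and no smaller disk contains both endpoints, so this is the minimum enclosing circle.
r = √(29.25) ≈ 5.41.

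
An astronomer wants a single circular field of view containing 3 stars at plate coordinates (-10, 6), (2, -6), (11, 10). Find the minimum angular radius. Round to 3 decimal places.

11.100

Call the three points A, B, C in the order given.
Side lengths²: AB² = 288, AC² = 457, BC² = 337.
Since AC² = 457 < 337 + 288 = 625, the triangle is acute, so the smallest enclosing circle is the circumcircle.
Circumcentre = (1.06, 5.06), r² = 123.2072.
r = √(123.2072) ≈ 11.100.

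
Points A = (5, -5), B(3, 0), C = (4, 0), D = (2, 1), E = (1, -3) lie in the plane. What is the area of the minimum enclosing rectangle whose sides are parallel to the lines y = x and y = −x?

In coordinates u = x + y, v = x − y the rectangle is axis-aligned; the map (x,y)→(u,v) scales areas by 2.
u-values: 0, 3, 4, 3, -2; range = 4 − (-2) = 6.
v-values: 10, 3, 4, 1, 4; range = 10 − 1 = 9.
Area = (6 × 9) / 2 = 27.

27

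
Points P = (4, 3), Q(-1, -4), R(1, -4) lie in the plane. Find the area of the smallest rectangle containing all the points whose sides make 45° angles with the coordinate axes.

In coordinates u = x + y, v = x − y the rectangle is axis-aligned; the map (x,y)→(u,v) scales areas by 2.
u-values: 7, -5, -3; range = 7 − (-5) = 12.
v-values: 1, 3, 5; range = 5 − 1 = 4.
Area = (12 × 4) / 2 = 24.

24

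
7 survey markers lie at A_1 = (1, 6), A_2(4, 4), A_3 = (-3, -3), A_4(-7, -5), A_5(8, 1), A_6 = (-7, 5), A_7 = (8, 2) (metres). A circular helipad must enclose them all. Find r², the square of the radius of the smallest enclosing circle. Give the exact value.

71.24

The minimum enclosing circle of a finite set is fixed by two of the points (as a diameter) or three (as a circumcircle).
The minimum enclosing circle is determined by three boundary points: A_4, A_6, A_7.
Their circumcentre is (-0.2, 0) with r² = 71.24.
The farthest remaining point A_5 is at distance² 68.24 ≤ 71.24.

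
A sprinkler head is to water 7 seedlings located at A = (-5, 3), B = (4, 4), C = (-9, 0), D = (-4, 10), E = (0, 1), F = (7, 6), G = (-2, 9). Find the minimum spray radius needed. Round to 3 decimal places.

The minimum enclosing circle of a finite set is fixed by two of the points (as a diameter) or three (as a circumcircle).
The farthest pair is C–F with squared distance 292. The circle on this segment as diameter has centre (-1, 3) and r² = 292/4 = 73.
Check A: distance² to centre = 16 ≤ 73, so it lies inside.
All remaining points lie in this disk, and no smaller disk contains both endpoints, so this is the minimum enclosing circle.
r = √73 ≈ 8.544.

8.544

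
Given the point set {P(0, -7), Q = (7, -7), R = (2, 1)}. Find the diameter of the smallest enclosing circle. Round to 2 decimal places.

9.72

Side lengths²: PQ² = 49, PR² = 68, QR² = 89.
Since QR² = 89 < 68 + 49 = 117, the triangle is acute, so the smallest enclosing circle is the circumcircle.
Circumcentre = (3.5, -3.625), r² = 23.640625.
Diameter = 2r = 2√(23.640625) ≈ 9.72.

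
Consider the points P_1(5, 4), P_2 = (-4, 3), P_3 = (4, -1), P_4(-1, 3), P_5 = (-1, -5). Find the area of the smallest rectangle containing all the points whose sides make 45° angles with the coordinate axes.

In coordinates u = x + y, v = x − y the rectangle is axis-aligned; the map (x,y)→(u,v) scales areas by 2.
u-values: 9, -1, 3, 2, -6; range = 9 − (-6) = 15.
v-values: 1, -7, 5, -4, 4; range = 5 − (-7) = 12.
Area = (15 × 12) / 2 = 90.

90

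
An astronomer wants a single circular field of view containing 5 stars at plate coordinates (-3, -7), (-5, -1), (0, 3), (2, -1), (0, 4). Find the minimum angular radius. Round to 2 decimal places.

5.70

By Welzl's lemma the MEC is supported by two points (diametrically opposite) or three points (on a circumcircle).
The farthest pair is (-3, -7)–(0, 4) with squared distance 130. The circle on this segment as diameter has centre (-1.5, -1.5) and r² = 130/4 = 32.5.
Check (-5, -1): distance² to centre = 12.5 ≤ 32.5, so it lies inside.
All remaining points lie in this disk, and no smaller disk contains both endpoints, so this is the minimum enclosing circle.
r = √(32.5) ≈ 5.70.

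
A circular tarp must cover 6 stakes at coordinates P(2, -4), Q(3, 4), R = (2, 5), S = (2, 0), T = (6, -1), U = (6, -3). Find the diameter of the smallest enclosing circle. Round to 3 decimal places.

The minimum enclosing circle of a finite set is fixed by two of the points (as a diameter) or three (as a circumcircle).
The minimum enclosing circle is determined by three boundary points: P, R, U.
Their circumcentre is (3, 0.5) with r² = 21.25.
The farthest remaining point Q is at distance² 12.25 ≤ 21.25.
Diameter = 2r = 2√(21.25) ≈ 9.220.

9.220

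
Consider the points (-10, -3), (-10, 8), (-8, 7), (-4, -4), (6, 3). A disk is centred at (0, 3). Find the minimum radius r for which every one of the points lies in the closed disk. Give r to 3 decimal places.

11.662

The required radius is the distance from (0, 3) to the farthest point.
Squared distances: 136, 125, 80, 65, 36.
Maximum is 136, attained at (-10, -3).
r = √136 ≈ 11.662.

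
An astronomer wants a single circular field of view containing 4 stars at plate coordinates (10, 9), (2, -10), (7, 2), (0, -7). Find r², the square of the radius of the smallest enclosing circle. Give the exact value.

106.25

By Welzl's lemma the MEC is supported by two points (diametrically opposite) or three points (on a circumcircle).
The farthest pair is (10, 9)–(2, -10) with squared distance 425. The circle on this segment as diameter has centre (6, -0.5) and r² = 425/4 = 106.25.
Check (7, 2): distance² to centre = 7.25 ≤ 106.25, so it lies inside.
All remaining points lie in this disk, and no smaller disk contains both endpoints, so this is the minimum enclosing circle.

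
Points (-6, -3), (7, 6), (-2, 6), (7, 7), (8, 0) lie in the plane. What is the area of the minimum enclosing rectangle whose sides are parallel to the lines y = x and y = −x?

184

In coordinates u = x + y, v = x − y the rectangle is axis-aligned; the map (x,y)→(u,v) scales areas by 2.
u-values: -9, 13, 4, 14, 8; range = 14 − (-9) = 23.
v-values: -3, 1, -8, 0, 8; range = 8 − (-8) = 16.
Area = (23 × 16) / 2 = 184.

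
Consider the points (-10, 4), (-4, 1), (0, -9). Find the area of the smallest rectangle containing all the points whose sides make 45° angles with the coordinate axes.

69

In coordinates u = x + y, v = x − y the rectangle is axis-aligned; the map (x,y)→(u,v) scales areas by 2.
u-values: -6, -3, -9; range = -3 − (-9) = 6.
v-values: -14, -5, 9; range = 9 − (-14) = 23.
Area = (6 × 23) / 2 = 69.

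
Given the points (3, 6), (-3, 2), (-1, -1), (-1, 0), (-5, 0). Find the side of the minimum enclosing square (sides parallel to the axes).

The bounding box has width 8 and height 7.
An axis-aligned square enclosing the set must have side ≥ max(width, height).
So the minimum side is max(8, 7) = 8.

8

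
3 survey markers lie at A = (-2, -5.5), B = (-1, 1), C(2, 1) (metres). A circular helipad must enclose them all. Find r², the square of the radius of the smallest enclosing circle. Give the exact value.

14.5625

Side lengths²: AB² = 43.25, AC² = 58.25, BC² = 9.
Since AC² = 58.25 ≥ 43.25 + 9 = 52.25, the angle opposite AC is not acute, so the smallest enclosing circle has AC as diameter.
Centre = midpoint of AC = (0, -2.25), r² = 58.25/4 = 14.5625.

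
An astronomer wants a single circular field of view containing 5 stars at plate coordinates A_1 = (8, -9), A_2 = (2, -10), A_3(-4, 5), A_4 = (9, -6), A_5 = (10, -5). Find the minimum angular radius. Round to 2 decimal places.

A smallest enclosing disk is always determined by at most three of the input points on its boundary.
The farthest pair is A_1–A_3 with squared distance 340. The circle on this segment as diameter has centre (2, -2) and r² = 340/4 = 85.
Check A_2: distance² to centre = 64 ≤ 85, so it lies inside.
All remaining points lie in this disk, and no smaller disk contains both endpoints, so this is the minimum enclosing circle.
r = √85 ≈ 9.22.

9.22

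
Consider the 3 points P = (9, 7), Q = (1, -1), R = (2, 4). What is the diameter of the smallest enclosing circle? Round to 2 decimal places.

Side lengths²: PQ² = 128, PR² = 58, QR² = 26.
Since PQ² = 128 ≥ 58 + 26 = 84, the angle opposite PQ is not acute, so the smallest enclosing circle has PQ as diameter.
Centre = midpoint of PQ = (5, 3), r² = 128/4 = 32.
Diameter = 2r = 2√32 ≈ 11.31.

11.31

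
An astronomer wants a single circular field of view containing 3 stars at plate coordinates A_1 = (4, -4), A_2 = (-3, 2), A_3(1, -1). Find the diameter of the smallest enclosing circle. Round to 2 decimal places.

Side lengths²: A_1A_2² = 85, A_1A_3² = 18, A_2A_3² = 25.
Since A_1A_2² = 85 ≥ 25 + 18 = 43, the angle opposite A_1A_2 is not acute, so the smallest enclosing circle has A_1A_2 as diameter.
Centre = midpoint of A_1A_2 = (0.5, -1), r² = 85/4 = 21.25.
Diameter = 2r = 2√(21.25) ≈ 9.22.

9.22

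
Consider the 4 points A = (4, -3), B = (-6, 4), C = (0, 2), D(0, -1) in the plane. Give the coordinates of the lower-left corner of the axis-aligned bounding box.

(-6, -3)

x-range [-6, 4], y-range [-3, 4].
The lower-left corner is (-6, -3).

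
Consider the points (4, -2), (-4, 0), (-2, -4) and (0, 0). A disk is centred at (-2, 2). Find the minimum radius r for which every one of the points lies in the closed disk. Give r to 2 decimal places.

7.21

The required radius is the distance from (-2, 2) to the farthest point.
Squared distances: 52, 8, 36, 8.
Maximum is 52, attained at (4, -2).
r = √52 ≈ 7.21.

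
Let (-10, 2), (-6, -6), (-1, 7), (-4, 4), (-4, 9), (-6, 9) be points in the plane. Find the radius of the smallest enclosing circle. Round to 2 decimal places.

7.57

By Welzl's lemma the MEC is supported by two points (diametrically opposite) or three points (on a circumcircle).
The farthest pair is (-6, -6)–(-4, 9) with squared distance 229. The circle on this segment as diameter has centre (-5, 1.5) and r² = 229/4 = 57.25.
Check (-10, 2): distance² to centre = 25.25 ≤ 57.25, so it lies inside.
All remaining points lie in this disk, and no smaller disk contains both endpoints, so this is the minimum enclosing circle.
r = √(57.25) ≈ 7.57.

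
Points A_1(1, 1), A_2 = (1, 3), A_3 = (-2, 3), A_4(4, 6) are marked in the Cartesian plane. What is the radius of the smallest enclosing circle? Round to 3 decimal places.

The minimum enclosing circle of a finite set is fixed by two of the points (as a diameter) or three (as a circumcircle).
The minimum enclosing circle is determined by three boundary points: A_1, A_3, A_4.
Their circumcentre is (15/14, 61/14) with r² = 1105/98.
The farthest remaining point A_2 is at distance² 181/98 ≤ 1105/98.
r = √(1105/98) ≈ 3.358.

3.358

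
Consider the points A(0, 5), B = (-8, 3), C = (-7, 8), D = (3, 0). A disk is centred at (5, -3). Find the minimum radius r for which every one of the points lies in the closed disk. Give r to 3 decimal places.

16.279

The required radius is the distance from (5, -3) to the farthest point.
Squared distances: 89, 205, 265, 13.
Maximum is 265, attained at C.
r = √265 ≈ 16.279.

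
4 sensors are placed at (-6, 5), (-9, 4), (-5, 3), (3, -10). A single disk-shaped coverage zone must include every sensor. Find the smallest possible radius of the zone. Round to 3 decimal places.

9.220

The farthest pair is (-9, 4)–(3, -10) with squared distance 340. The circle on this segment as diameter has centre (-3, -3) and r² = 340/4 = 85.
Check (-6, 5): distance² to centre = 73 ≤ 85, so it lies inside.
All remaining points lie in this disk, and no smaller disk contains both endpoints, so this is the minimum enclosing circle.
r = √85 ≈ 9.220.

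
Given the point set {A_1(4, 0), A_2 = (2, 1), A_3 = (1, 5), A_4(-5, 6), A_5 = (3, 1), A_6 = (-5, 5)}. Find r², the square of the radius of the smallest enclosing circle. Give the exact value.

29.25

A smallest enclosing disk is always determined by at most three of the input points on its boundary.
The farthest pair is A_1–A_4 with squared distance 117. The circle on this segment as diameter has centre (-0.5, 3) and r² = 117/4 = 29.25.
Check A_2: distance² to centre = 10.25 ≤ 29.25, so it lies inside.
All remaining points lie in this disk, and no smaller disk contains both endpoints, so this is the minimum enclosing circle.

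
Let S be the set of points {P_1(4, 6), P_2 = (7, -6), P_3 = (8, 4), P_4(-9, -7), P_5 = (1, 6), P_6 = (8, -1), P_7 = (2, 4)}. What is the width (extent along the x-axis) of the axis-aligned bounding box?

max x = 8, min x = -9, so width = 17.

17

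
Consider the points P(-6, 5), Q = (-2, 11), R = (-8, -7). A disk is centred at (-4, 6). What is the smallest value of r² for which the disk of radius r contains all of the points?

The required radius is the distance from (-4, 6) to the farthest point.
Squared distances: 5, 29, 185.
Maximum is 185, attained at R.

185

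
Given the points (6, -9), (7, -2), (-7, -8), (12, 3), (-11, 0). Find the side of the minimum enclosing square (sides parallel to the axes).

The bounding box has width 23 and height 12.
An axis-aligned square enclosing the set must have side ≥ max(width, height).
So the minimum side is max(23, 12) = 23.

23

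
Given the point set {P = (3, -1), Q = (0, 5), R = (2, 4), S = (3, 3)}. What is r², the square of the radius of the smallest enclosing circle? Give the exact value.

11.25

A smallest enclosing disk is always determined by at most three of the input points on its boundary.
The farthest pair is P–Q with squared distance 45. The circle on this segment as diameter has centre (1.5, 2) and r² = 45/4 = 11.25.
Check R: distance² to centre = 4.25 ≤ 11.25, so it lies inside.
All remaining points lie in this disk, and no smaller disk contains both endpoints, so this is the minimum enclosing circle.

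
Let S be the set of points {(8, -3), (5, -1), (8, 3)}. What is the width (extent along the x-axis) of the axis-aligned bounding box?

max x = 8, min x = 5, so width = 3.

3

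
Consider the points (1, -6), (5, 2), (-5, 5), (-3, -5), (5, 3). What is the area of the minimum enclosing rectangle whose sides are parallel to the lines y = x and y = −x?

136

In coordinates u = x + y, v = x − y the rectangle is axis-aligned; the map (x,y)→(u,v) scales areas by 2.
u-values: -5, 7, 0, -8, 8; range = 8 − (-8) = 16.
v-values: 7, 3, -10, 2, 2; range = 7 − (-10) = 17.
Area = (16 × 17) / 2 = 136.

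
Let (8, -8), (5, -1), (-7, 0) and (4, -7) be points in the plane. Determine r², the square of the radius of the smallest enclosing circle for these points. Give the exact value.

A smallest enclosing disk is always determined by at most three of the input points on its boundary.
The farthest pair is (8, -8)–(-7, 0) with squared distance 289. The circle on this segment as diameter has centre (0.5, -4) and r² = 289/4 = 72.25.
Check (5, -1): distance² to centre = 29.25 ≤ 72.25, so it lies inside.
All remaining points lie in this disk, and no smaller disk contains both endpoints, so this is the minimum enclosing circle.

72.25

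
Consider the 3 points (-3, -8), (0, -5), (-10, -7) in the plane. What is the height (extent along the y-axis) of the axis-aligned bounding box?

max y = -5, min y = -8, so height = 3.

3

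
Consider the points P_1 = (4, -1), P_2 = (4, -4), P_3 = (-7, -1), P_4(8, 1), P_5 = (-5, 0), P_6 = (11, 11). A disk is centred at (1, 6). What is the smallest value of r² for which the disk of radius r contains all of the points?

The required radius is the distance from (1, 6) to the farthest point.
Squared distances: 58, 109, 113, 74, 72, 125.
Maximum is 125, attained at P_6.

125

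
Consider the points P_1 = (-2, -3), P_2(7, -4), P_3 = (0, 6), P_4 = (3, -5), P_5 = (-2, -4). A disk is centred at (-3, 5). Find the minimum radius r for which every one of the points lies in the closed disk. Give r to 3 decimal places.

13.454

The required radius is the distance from (-3, 5) to the farthest point.
Squared distances: 65, 181, 10, 136, 82.
Maximum is 181, attained at P_2.
r = √181 ≈ 13.454.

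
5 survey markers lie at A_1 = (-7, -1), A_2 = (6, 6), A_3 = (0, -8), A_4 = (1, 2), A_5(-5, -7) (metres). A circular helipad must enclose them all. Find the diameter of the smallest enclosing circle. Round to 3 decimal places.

17.029

The minimum enclosing circle of a finite set is fixed by two of the points (as a diameter) or three (as a circumcircle).
The farthest pair is A_2–A_5 with squared distance 290. The circle on this segment as diameter has centre (0.5, -0.5) and r² = 290/4 = 72.5.
Check A_1: distance² to centre = 56.5 ≤ 72.5, so it lies inside.
All remaining points lie in this disk, and no smaller disk contains both endpoints, so this is the minimum enclosing circle.
Diameter = 2r = 2√(72.5) ≈ 17.029.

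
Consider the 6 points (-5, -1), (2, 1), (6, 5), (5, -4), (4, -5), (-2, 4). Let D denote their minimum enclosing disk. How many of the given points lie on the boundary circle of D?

The minimum enclosing circle is determined by three boundary points: (-5, -1), (6, 5), (4, -5).
Their circumcentre is (115/98, 75/98) with r² = 197977/4802.
The farthest remaining point (5, -4) is at distance² 179357/4802 ≤ 197977/4802.
The points at distance exactly r from the centre are (-5, -1), (6, 5), (4, -5) — 3 points.

3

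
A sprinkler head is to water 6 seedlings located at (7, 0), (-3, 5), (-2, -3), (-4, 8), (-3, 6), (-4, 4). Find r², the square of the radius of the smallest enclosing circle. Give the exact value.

4625/98

A smallest enclosing disk is always determined by at most three of the input points on its boundary.
The minimum enclosing circle is determined by three boundary points: (7, 0), (-2, -3), (-4, 8).
Their circumcentre is (13/14, 45/14) with r² = 4625/98.
The farthest remaining point (-4, 4) is at distance² 2441/98 ≤ 4625/98.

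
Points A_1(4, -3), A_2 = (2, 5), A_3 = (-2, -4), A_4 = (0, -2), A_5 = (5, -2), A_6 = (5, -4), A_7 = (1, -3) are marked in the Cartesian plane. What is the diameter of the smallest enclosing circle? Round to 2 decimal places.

10.38

The minimum enclosing circle is determined by three boundary points: A_2, A_3, A_6.
Their circumcentre is (1.5, -1/6) with r² = 485/18.
The farthest remaining point A_5 is at distance² 281/18 ≤ 485/18.
Diameter = 2r = 2√(485/18) ≈ 10.38.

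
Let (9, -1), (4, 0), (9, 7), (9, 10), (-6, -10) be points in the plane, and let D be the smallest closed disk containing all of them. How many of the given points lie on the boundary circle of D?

2

By Welzl's lemma the MEC is supported by two points (diametrically opposite) or three points (on a circumcircle).
The farthest pair is (9, 10)–(-6, -10) with squared distance 625. The circle on this segment as diameter has centre (1.5, 0) and r² = 625/4 = 156.25.
Check (9, -1): distance² to centre = 57.25 ≤ 156.25, so it lies inside.
All remaining points lie in this disk, and no smaller disk contains both endpoints, so this is the minimum enclosing circle.
The points at distance exactly r from the centre are (9, 10), (-6, -10) — 2 points.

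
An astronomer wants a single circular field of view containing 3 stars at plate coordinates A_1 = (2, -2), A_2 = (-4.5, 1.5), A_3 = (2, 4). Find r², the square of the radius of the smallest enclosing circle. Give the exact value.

Side lengths²: A_1A_2² = 54.5, A_1A_3² = 36, A_2A_3² = 48.5.
Since A_1A_2² = 54.5 < 48.5 + 36 = 84.5, the triangle is acute, so the smallest enclosing circle is the circumcircle.
Circumcentre = (-15/26, 1), r² = 10573/676.

10573/676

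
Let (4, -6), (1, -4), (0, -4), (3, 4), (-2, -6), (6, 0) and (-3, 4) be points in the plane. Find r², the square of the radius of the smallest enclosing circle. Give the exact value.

37.25

The minimum enclosing circle of a finite set is fixed by two of the points (as a diameter) or three (as a circumcircle).
The farthest pair is (4, -6)–(-3, 4) with squared distance 149. The circle on this segment as diameter has centre (0.5, -1) and r² = 149/4 = 37.25.
Check (1, -4): distance² to centre = 9.25 ≤ 37.25, so it lies inside.
All remaining points lie in this disk, and no smaller disk contains both endpoints, so this is the minimum enclosing circle.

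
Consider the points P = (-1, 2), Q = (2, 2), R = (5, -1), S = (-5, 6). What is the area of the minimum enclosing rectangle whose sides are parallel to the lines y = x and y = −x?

In coordinates u = x + y, v = x − y the rectangle is axis-aligned; the map (x,y)→(u,v) scales areas by 2.
u-values: 1, 4, 4, 1; range = 4 − 1 = 3.
v-values: -3, 0, 6, -11; range = 6 − (-11) = 17.
Area = (3 × 17) / 2 = 25.5.

25.5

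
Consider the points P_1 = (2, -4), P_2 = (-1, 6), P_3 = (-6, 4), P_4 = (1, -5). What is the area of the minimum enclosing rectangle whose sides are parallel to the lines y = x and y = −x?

72

In coordinates u = x + y, v = x − y the rectangle is axis-aligned; the map (x,y)→(u,v) scales areas by 2.
u-values: -2, 5, -2, -4; range = 5 − (-4) = 9.
v-values: 6, -7, -10, 6; range = 6 − (-10) = 16.
Area = (9 × 16) / 2 = 72.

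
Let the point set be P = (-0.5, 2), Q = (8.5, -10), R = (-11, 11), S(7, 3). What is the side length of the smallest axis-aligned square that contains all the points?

The bounding box has width 19.5 and height 21.
An axis-aligned square enclosing the set must have side ≥ max(width, height).
So the minimum side is max(19.5, 21) = 21.

21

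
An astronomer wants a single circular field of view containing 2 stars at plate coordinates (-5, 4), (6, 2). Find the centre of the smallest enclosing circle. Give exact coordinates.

(0.5, 3)

The smallest circle enclosing two points has them as diameter endpoints.
Centre = midpoint = (0.5, 3); r² = |(-5, 4)−(6, 2)|²/4 = 125/4 = 31.25.
Centre = (0.5, 3).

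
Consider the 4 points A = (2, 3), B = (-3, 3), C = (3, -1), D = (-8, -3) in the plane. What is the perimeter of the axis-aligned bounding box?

34

Width = max x − min x = 3 − (-8) = 11.
Height = max y − min y = 3 − (-3) = 6.
Perimeter = 2(11 + 6) = 34.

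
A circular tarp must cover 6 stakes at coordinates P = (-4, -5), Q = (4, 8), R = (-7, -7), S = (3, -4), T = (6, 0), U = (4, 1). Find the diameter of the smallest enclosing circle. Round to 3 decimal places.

18.601

A smallest enclosing disk is always determined by at most three of the input points on its boundary.
The farthest pair is Q–R with squared distance 346. The circle on this segment as diameter has centre (-1.5, 0.5) and r² = 346/4 = 86.5.
Check P: distance² to centre = 36.5 ≤ 86.5, so it lies inside.
All remaining points lie in this disk, and no smaller disk contains both endpoints, so this is the minimum enclosing circle.
Diameter = 2r = 2√(86.5) ≈ 18.601.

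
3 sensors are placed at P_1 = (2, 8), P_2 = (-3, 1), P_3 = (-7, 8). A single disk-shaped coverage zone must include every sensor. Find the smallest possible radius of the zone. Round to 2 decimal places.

4.95

Side lengths²: P_1P_2² = 74, P_1P_3² = 81, P_2P_3² = 65.
Since P_1P_3² = 81 < 74 + 65 = 139, the triangle is acute, so the smallest enclosing circle is the circumcircle.
Circumcentre = (-2.5, 83/14), r² = 2405/98.
r = √(2405/98) ≈ 4.95.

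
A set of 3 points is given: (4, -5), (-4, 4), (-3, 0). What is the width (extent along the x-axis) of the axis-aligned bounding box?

8

max x = 4, min x = -4, so width = 8.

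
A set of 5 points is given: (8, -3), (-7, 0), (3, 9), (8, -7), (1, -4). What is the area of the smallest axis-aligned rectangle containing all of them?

240

x ranges over [-7, 8], width 15.
y ranges over [-7, 9], height 16.
Area = 15 × 16 = 240.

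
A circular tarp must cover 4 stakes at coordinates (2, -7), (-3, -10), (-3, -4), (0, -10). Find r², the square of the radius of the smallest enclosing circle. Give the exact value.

A smallest enclosing disk is always determined by at most three of the input points on its boundary.
The minimum enclosing circle is determined by three boundary points: (2, -7), (-3, -10), (-3, -4).
Their circumcentre is (-1.4, -7) with r² = 11.56.
The farthest remaining point (0, -10) is at distance² 10.96 ≤ 11.56.

11.56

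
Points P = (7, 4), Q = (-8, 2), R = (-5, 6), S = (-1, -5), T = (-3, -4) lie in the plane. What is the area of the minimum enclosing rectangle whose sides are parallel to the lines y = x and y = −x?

In coordinates u = x + y, v = x − y the rectangle is axis-aligned; the map (x,y)→(u,v) scales areas by 2.
u-values: 11, -6, 1, -6, -7; range = 11 − (-7) = 18.
v-values: 3, -10, -11, 4, 1; range = 4 − (-11) = 15.
Area = (18 × 15) / 2 = 135.

135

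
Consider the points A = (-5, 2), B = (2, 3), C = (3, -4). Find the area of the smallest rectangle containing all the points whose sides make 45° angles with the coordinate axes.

In coordinates u = x + y, v = x − y the rectangle is axis-aligned; the map (x,y)→(u,v) scales areas by 2.
u-values: -3, 5, -1; range = 5 − (-3) = 8.
v-values: -7, -1, 7; range = 7 − (-7) = 14.
Area = (8 × 14) / 2 = 56.

56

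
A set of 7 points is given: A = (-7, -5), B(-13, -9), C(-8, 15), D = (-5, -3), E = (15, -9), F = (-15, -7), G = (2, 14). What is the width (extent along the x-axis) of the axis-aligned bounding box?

max x = 15, min x = -15, so width = 30.

30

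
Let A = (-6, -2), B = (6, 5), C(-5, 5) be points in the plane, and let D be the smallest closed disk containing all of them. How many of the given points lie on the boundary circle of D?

2

Side lengths²: AB² = 193, AC² = 50, BC² = 121.
Since AB² = 193 ≥ 121 + 50 = 171, the angle opposite AB is not acute, so the smallest enclosing circle has AB as diameter.
Centre = midpoint of AB = (0, 1.5), r² = 193/4 = 48.25.
The points at distance exactly r from the centre are A, B — 2 points.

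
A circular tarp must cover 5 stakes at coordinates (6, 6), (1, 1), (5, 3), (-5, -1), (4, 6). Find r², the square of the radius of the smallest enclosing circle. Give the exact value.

The minimum enclosing circle of a finite set is fixed by two of the points (as a diameter) or three (as a circumcircle).
The farthest pair is (6, 6)–(-5, -1) with squared distance 170. The circle on this segment as diameter has centre (0.5, 2.5) and r² = 170/4 = 42.5.
Check (1, 1): distance² to centre = 2.5 ≤ 42.5, so it lies inside.
All remaining points lie in this disk, and no smaller disk contains both endpoints, so this is the minimum enclosing circle.

42.5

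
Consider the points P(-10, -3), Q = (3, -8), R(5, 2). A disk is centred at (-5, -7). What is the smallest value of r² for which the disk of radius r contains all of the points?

The required radius is the distance from (-5, -7) to the farthest point.
Squared distances: 41, 65, 181.
Maximum is 181, attained at R.

181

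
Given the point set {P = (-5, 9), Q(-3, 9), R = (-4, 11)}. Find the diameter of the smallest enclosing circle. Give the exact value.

2.5

Side lengths²: PQ² = 4, PR² = 5, QR² = 5.
Since QR² = 5 < 5 + 4 = 9, the triangle is acute, so the smallest enclosing circle is the circumcircle.
Circumcentre = (-4, 9.75), r² = 1.5625.
Diameter = 2r = 2√(1.5625) = 2.5.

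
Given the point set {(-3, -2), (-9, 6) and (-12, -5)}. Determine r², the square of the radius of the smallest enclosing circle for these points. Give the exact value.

Call the three points A, B, C in the order given.
Side lengths²: AB² = 100, AC² = 90, BC² = 130.
Since BC² = 130 < 100 + 90 = 190, the triangle is acute, so the smallest enclosing circle is the circumcircle.
Circumcentre = (-26/3, 0), r² = 325/9.

325/9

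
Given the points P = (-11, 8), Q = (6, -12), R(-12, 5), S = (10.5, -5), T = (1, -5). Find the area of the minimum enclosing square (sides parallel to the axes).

The bounding box has width 22.5 and height 20.
An axis-aligned square enclosing the set must have side ≥ max(width, height).
So the minimum side is max(22.5, 20) = 22.5.
Area = 22.5² = 506.25.

506.25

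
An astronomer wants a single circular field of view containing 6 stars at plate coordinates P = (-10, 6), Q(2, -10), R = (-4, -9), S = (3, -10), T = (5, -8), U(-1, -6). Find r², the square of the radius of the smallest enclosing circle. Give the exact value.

By Welzl's lemma the MEC is supported by two points (diametrically opposite) or three points (on a circumcircle).
The minimum enclosing circle is determined by three boundary points: P, S, T.
Their circumcentre is (-187/58, -103/58) with r² = 178925/1682.
The farthest remaining point Q is at distance² 159669/1682 ≤ 178925/1682.

178925/1682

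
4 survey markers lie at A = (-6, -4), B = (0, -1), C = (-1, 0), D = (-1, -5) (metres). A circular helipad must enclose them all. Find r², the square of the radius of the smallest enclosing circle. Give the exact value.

11.25

By Welzl's lemma the MEC is supported by two points (diametrically opposite) or three points (on a circumcircle).
The farthest pair is A–B with squared distance 45. The circle on this segment as diameter has centre (-3, -2.5) and r² = 45/4 = 11.25.
Check C: distance² to centre = 10.25 ≤ 11.25, so it lies inside.
All remaining points lie in this disk, and no smaller disk contains both endpoints, so this is the minimum enclosing circle.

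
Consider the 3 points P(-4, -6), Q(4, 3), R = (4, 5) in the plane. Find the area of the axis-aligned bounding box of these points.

x ranges over [-4, 4], width 8.
y ranges over [-6, 5], height 11.
Area = 8 × 11 = 88.

88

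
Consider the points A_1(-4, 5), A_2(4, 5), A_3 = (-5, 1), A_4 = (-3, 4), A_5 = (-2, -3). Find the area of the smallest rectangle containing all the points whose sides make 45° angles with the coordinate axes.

70

In coordinates u = x + y, v = x − y the rectangle is axis-aligned; the map (x,y)→(u,v) scales areas by 2.
u-values: 1, 9, -4, 1, -5; range = 9 − (-5) = 14.
v-values: -9, -1, -6, -7, 1; range = 1 − (-9) = 10.
Area = (14 × 10) / 2 = 70.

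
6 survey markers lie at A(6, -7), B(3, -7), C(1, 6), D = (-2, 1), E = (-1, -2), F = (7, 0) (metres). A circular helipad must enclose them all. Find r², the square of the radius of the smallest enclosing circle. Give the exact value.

A smallest enclosing disk is always determined by at most three of the input points on its boundary.
The farthest pair is A–C with squared distance 194. The circle on this segment as diameter has centre (3.5, -0.5) and r² = 194/4 = 48.5.
Check B: distance² to centre = 42.5 ≤ 48.5, so it lies inside.
All remaining points lie in this disk, and no smaller disk contains both endpoints, so this is the minimum enclosing circle.

48.5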